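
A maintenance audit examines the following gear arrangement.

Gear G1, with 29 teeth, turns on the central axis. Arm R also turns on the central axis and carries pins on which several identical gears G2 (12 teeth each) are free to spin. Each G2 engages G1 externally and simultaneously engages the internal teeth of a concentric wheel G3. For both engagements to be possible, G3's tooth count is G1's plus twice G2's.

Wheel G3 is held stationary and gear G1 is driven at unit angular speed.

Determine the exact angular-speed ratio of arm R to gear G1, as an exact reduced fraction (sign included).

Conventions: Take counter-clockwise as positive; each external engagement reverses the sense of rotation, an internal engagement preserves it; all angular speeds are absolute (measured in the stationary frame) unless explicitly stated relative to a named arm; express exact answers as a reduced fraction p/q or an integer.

29/82

class = planetary set [G3 = 29+2·12 = 53; Willis about the carrier]
ring teeth: 29 + 2·12 = 53
29(ω_sun−ω_arm) = −53(ω_ring−ω_arm),  ω_ring = 0, ω_sun = 1
29(1−ω_arm) = −53(0−ω_arm)  ⇒  82·ω_arm = 29  ⇒  ω_arm = 29/82
ω_out/ω_in = 29/82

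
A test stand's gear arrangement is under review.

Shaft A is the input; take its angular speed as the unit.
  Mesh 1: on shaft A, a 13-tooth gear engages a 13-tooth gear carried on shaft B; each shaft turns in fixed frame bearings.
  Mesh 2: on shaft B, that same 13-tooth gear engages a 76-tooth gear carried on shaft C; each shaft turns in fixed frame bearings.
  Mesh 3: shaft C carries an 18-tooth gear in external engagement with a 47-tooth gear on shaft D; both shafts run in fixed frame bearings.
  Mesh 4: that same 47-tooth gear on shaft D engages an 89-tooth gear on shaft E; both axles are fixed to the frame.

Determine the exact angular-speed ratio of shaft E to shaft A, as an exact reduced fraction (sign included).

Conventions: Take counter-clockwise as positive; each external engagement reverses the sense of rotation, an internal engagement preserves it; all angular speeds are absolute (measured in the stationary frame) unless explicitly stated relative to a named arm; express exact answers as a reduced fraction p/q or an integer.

class = fixed-axis compound train [4 meshes; 4 ratios multiply, 4 sense flips]
mesh 1 [13T→13T]: running ratio 1, sense −
mesh 2 [13T→76T]: running ratio 13/76, sense +
mesh 3 [18T→47T]: running ratio 117/1786, sense −
mesh 4 [47T→89T]: running ratio 117/3382, sense +
ω_out/ω_in = 117/3382

117/3382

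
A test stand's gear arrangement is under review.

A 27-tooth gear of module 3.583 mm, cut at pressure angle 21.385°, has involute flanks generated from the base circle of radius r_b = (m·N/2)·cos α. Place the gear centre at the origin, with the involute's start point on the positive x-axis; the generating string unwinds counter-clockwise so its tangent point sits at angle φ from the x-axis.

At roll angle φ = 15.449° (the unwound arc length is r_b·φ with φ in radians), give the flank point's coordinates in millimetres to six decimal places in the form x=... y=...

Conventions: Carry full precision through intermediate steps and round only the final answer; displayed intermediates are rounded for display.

x=46.647908 y=0.292181

topology: single-mesh involute geometry — m = 3.583, N = 27
pitch radius r_p = m·N/2 = 3.583·27/2 = 48.370500
base radius r_b = r_p·cos α = 48.370500·cos 21.385° = 45.040254
roll angle φ = 15.449° = 0.26963592 rad
x = r_b·(cos φ + φ·sin φ) = 46.647908
y = r_b·(sin φ − φ·cos φ) = 0.292181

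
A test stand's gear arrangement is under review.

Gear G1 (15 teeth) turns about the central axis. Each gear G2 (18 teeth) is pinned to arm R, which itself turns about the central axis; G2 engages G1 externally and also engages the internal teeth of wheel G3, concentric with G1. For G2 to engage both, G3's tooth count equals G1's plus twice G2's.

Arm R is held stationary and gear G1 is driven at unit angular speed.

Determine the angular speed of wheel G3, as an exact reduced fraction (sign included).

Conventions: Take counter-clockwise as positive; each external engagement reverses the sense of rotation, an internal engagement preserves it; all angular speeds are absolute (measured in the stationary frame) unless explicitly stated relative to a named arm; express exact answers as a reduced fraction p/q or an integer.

-5/17

recognized (axles ride arm R): planetary set, 15/18/51 teeth
ring teeth: 15 + 2·18 = 51
15(ω_sun−ω_arm) = −51(ω_ring−ω_arm),  ω_arm = 0, ω_sun = 1
ω_ring = 0 − (15/51)(1−0) = -5/17
exact speed ratio = -5/17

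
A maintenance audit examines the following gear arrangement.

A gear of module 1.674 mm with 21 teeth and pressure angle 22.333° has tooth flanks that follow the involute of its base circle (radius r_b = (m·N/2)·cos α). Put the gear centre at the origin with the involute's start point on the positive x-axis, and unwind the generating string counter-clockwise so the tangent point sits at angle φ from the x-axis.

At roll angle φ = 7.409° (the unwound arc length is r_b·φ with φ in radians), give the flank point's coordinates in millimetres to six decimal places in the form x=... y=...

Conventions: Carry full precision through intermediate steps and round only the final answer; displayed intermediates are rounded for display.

recognized (one wheel, involute flank): single-mesh tooth geometry, m = 1.674, N = 21
pitch radius r_p = m·N/2 = 1.674·21/2 = 17.577000
base radius r_b = r_p·cos α = 17.577000·cos 22.333° = 16.258567
roll angle φ = 7.409° = 0.12931144 rad
x = r_b·(cos φ + φ·sin φ) = 16.393933
y = r_b·(sin φ − φ·cos φ) = 0.011699

x=16.393933 y=0.011699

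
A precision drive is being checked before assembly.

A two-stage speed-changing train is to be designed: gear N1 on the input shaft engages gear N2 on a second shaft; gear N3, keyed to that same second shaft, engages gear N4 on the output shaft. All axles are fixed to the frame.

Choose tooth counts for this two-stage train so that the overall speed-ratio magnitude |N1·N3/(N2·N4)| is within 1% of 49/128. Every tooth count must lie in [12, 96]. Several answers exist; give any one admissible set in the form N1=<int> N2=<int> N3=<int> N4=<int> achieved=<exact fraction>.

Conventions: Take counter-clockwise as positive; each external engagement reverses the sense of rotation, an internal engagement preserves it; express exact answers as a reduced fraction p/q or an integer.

2-stage fixed-axis compound train for ratio 49/128
target = 49/128 in lowest terms: an exact hit needs N1·N3 = k·49 and N2·N4 = k·128 for one integer k, every count in [12, 96]; additionally prefer no 1:1 stage (N1 ≠ N2, N3 ≠ N4)
k = 1…3: no 1:1-free in-range split of k·49 and k·128 into factor pairs; take k = 4
k = 4: N1·N3 = 196 = 14·14, N2·N4 = 512 = 16·32
achieved = 14·14/(16·32) = 49/128; |achieved − target| = 0 ≤ 49/12800 ✓

N1=14 N2=16 N3=14 N4=32 achieved=49/128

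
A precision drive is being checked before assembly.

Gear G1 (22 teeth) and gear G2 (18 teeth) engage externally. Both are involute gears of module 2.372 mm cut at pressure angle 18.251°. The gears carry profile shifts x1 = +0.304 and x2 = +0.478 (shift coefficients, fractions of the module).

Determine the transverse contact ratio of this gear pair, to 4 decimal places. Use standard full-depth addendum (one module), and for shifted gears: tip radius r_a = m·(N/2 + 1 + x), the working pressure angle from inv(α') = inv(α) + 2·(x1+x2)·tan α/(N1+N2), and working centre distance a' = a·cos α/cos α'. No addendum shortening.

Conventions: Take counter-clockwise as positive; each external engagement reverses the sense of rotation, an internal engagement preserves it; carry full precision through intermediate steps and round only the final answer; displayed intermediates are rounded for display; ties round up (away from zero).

1.4637

recognized (one external pair, fixed centres): single-mesh tooth geometry, m = 2.372, N1 = 22, N2 = 18
base radii: r_b1 = 24.779407, r_b2 = 20.274060
tip radii: r_a1 = 29.185088, r_a2 = 24.853816
inv(α') = inv(18.251°) + 2·(+0.304+0.478)·tan α/(22+18) = 0.02412386  ⇒  α' = 23.33625°
a' = a·cos α / cos α' = 47.4400·cos 18.251°/cos 23.33625° = 49.067376
action lengths: √(r_a1²−r_b1²) = 15.419155, √(r_a2²−r_b2²) = 14.376183
base pitch p_b = π·m·cos α = 7.076982
CR = (15.419155 + 14.376183 − 49.067376·sin 23.33625°)/7.076982 = 1.463682
contact ratio ≈ 1.4637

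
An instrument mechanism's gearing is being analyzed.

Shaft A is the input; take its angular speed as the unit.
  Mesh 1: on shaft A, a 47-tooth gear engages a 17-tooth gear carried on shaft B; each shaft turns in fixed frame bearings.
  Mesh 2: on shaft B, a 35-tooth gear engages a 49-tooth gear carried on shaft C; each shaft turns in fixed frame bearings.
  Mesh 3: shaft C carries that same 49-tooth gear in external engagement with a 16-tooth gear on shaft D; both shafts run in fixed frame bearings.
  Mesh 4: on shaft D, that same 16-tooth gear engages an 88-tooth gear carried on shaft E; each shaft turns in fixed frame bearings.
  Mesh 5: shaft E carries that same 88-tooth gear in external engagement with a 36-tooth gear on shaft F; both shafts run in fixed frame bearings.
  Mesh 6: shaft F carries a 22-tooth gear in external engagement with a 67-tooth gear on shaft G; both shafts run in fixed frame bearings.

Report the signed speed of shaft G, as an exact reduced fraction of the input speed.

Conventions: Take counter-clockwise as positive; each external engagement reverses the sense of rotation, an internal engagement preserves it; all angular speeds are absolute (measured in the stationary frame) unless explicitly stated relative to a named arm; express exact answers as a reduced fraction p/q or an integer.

6-mesh fixed-axis compound train (all bearings frame-fixed)
mesh 1 [47T→17T]: |ω|/ω_in = 1×47/17 = 47/17, sense flips to −
mesh 2 [35T→49T]: |ω|/ω_in = (47/17)×35/49 = 235/119, sense flips to +
mesh 3 [49T→16T]: |ω|/ω_in = (235/119)×49/16 = 1645/272, sense flips to −
mesh 4 [16T→88T]: |ω|/ω_in = (1645/272)×16/88 = 1645/1496, sense flips to +
mesh 5 [88T→36T]: |ω|/ω_in = (1645/1496)×88/36 = 1645/612, sense flips to −
mesh 6 [22T→67T]: |ω|/ω_in = (1645/612)×22/67 = 18095/20502, sense flips to +
signed output speed (× input speed) = 18095/20502

18095/20502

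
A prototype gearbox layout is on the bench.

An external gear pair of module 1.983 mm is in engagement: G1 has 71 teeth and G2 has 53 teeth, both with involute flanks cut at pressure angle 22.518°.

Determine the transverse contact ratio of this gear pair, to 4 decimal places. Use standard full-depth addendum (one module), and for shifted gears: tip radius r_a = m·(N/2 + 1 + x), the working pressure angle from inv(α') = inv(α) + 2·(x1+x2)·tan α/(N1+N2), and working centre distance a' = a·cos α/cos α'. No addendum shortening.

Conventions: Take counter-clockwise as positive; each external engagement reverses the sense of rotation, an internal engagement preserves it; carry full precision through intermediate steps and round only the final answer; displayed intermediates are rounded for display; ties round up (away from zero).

1.6580

single-mesh involute tooth geometry (71T engaging 53T at module 1.983)
base radii: r_b1 = 65.029419, r_b2 = 48.543087
tip radii: r_a1 = 72.379500, r_a2 = 54.532500
no profile shift: α' = α, a' = a
action lengths: √(r_a1²−r_b1²) = 31.779973, √(r_a2²−r_b2²) = 24.846775
base pitch p_b = π·m·cos α = 5.754815
CR = (31.779973 + 24.846775 − 122.946000·sin 22.51800°)/5.754815 = 1.658032
contact ratio ≈ 1.6580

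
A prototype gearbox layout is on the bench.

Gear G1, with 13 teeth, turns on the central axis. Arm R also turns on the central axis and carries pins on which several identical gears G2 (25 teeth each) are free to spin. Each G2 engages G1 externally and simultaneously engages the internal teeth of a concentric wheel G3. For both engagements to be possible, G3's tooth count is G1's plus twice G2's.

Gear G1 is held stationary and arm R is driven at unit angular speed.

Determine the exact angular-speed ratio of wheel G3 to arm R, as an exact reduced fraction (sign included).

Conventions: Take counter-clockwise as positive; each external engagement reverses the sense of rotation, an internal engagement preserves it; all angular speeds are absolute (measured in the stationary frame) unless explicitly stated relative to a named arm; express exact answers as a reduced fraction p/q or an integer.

76/63

recognized (axles ride arm R): planetary set, 13/25/63 teeth
ring teeth: 13 + 2·25 = 63
13(ω_sun−ω_arm) = −63(ω_ring−ω_arm),  ω_sun = 0, ω_arm = 1
ω_ring = 1 − (13/63)(0−1) = 76/63
ω_out/ω_in = 76/63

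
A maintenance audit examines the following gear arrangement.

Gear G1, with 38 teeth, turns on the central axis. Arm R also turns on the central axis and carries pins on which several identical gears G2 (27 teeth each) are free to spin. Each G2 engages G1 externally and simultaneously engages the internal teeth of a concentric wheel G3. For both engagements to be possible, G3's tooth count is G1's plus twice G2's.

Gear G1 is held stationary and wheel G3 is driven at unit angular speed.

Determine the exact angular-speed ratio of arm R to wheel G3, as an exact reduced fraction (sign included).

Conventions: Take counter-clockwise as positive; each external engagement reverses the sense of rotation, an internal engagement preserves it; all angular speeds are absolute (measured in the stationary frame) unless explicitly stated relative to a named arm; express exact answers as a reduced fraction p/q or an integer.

topology: planetary set — G1 38T / G2 27T / G3 92T, arm = carrier (Willis)
ring teeth: 38 + 2·27 = 92
38(ω_sun−ω_arm) = −92(ω_ring−ω_arm),  ω_sun = 0, ω_ring = 1
38(0−ω_arm) = −92(1−ω_arm)  ⇒  130·ω_arm = 92  ⇒  ω_arm = 46/65
ω_out/ω_in = 46/65

46/65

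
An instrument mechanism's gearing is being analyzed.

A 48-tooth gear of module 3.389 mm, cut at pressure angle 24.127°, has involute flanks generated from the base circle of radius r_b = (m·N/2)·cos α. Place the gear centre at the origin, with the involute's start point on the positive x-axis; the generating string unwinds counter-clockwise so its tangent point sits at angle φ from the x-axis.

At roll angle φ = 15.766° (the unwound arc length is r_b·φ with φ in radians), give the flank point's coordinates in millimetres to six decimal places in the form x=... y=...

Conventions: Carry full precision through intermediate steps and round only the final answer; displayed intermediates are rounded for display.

x=76.987936 y=0.511642

single-mesh involute tooth geometry (48T wheel at module 3.389)
pitch radius r_p = m·N/2 = 3.389·48/2 = 81.336000
base radius r_b = r_p·cos α = 81.336000·cos 24.127° = 74.230622
roll angle φ = 15.766° = 0.27516861 rad
x = r_b·(cos φ + φ·sin φ) = 76.987936
y = r_b·(sin φ − φ·cos φ) = 0.511642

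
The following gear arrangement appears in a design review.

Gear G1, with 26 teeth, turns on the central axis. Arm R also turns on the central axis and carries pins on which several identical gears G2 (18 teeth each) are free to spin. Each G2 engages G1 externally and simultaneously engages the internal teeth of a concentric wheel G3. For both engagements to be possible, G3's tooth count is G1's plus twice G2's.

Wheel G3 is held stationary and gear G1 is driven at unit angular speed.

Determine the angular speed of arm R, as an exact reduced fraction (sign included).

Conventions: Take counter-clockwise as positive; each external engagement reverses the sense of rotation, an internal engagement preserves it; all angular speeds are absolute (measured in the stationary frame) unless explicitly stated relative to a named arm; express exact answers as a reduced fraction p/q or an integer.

13/44

topology: planetary set — G1 26T / G2 18T / G3 62T, arm = carrier (Willis)
ring teeth: 26 + 2·18 = 62
26(ω_sun−ω_arm) = −62(ω_ring−ω_arm),  ω_ring = 0, ω_sun = 1
26(1−ω_arm) = −62(0−ω_arm)  ⇒  88·ω_arm = 26  ⇒  ω_arm = 13/44
exact speed ratio = 13/44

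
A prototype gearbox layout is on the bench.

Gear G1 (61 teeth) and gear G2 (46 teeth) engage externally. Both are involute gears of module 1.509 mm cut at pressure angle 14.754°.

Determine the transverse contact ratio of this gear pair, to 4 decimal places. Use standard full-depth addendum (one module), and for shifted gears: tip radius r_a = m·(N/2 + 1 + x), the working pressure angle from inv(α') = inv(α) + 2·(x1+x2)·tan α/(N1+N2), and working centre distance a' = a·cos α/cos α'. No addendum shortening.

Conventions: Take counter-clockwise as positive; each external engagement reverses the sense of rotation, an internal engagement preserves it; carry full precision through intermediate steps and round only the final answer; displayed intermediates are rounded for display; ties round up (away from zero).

2.1240

topology: single-mesh involute geometry — m = 1.509, 61T/46T pair
base radii: r_b1 = 44.506988, r_b2 = 33.562646
tip radii: r_a1 = 47.533500, r_a2 = 36.216000
no profile shift: α' = α, a' = a
action lengths: √(r_a1²−r_b1²) = 16.690167, √(r_a2²−r_b2²) = 13.606889
base pitch p_b = π·m·cos α = 4.584355
CR = (16.690167 + 13.606889 − 80.731500·sin 14.75400°)/4.584355 = 2.124008
contact ratio ≈ 2.1240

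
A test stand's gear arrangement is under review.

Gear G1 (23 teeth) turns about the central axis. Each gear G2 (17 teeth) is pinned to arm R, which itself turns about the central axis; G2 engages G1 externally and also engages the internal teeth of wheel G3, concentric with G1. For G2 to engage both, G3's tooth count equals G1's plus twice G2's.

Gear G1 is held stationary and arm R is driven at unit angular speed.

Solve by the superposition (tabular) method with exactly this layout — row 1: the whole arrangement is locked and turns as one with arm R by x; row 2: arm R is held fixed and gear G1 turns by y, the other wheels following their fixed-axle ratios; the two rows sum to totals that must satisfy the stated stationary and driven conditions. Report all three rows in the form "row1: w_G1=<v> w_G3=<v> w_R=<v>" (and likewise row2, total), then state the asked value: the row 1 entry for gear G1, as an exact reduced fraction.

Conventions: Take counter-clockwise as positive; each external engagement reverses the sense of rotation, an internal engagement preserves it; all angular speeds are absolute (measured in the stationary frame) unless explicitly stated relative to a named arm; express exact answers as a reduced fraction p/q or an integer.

planetary set (23T centre, 17T on arm, 57T internal) — Willis relation
row 1 (train locked, turned with arm): all members turn x
row 2 — arm fixed, fixed-axis ratios: sun y, ring −(23/57)·y, arm 0
boundary: total ω_sun = x + y = 0 and total ω_arm = x = 1  ⇒  y = -1, x = 1
row 2 ring = −(23/57)·(-1) = 23/57
totals (row 1 + row 2): sun 1 + (-1) = 0, ring 1 + 23/57 = 80/57, arm 1 + 0 = 1
asked cell (row1, sun) = 1

row1: w_G1=1 w_G3=1 w_R=1
row2: w_G1=-1 w_G3=23/57 w_R=0
total: w_G1=0 w_G3=80/57 w_R=1
asked value: 1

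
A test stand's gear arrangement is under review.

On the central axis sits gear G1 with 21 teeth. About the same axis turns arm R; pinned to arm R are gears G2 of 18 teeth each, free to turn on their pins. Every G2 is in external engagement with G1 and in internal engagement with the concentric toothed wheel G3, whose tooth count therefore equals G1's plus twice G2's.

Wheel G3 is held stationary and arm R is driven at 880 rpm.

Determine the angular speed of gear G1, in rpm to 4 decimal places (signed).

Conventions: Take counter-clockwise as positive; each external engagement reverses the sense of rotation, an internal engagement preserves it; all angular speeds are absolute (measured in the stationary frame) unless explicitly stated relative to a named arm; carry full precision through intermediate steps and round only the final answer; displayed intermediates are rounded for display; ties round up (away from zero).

+3268.5714 rpm

recognized (axles ride arm R): planetary set, 21/18/57 teeth
normalise by the input: solve with ω_arm = 1, then scale by 880 rpm
ring teeth: 21 + 2·18 = 57
21(ω_sun−ω_arm) = −57(ω_ring−ω_arm),  ω_ring = 0, ω_arm = 1
ω_sun = 1 − (57/21)(0−1) = 26/7
scale: ω_sun = 26/7 × 880 rpm = +3268.5714 rpm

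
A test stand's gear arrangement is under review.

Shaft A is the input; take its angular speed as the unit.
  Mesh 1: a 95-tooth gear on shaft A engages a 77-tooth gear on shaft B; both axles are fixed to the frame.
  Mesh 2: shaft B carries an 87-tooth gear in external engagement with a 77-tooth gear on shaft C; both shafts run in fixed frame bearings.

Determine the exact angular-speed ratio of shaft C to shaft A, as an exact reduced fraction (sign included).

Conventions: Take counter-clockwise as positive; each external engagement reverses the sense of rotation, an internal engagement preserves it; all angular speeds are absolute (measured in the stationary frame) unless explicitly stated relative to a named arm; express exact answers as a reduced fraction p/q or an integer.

8265/5929

class = fixed-axis compound train [2 meshes; 2 ratios multiply, 2 sense flips]
mesh 1 [95T→77T]: running ratio 95/77, sense −
mesh 2 [87T→77T]: running ratio 8265/5929, sense +
ω_out/ω_in = 8265/5929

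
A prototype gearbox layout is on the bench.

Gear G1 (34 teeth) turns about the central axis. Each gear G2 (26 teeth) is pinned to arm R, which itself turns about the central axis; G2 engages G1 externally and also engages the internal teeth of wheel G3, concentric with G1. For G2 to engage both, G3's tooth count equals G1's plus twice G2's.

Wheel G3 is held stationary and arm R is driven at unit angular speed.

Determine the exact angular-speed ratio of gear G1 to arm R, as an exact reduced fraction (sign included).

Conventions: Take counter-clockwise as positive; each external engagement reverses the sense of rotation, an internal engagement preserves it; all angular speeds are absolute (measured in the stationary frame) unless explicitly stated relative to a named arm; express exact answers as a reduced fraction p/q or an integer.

60/17

planetary set (34T centre, 26T on arm, 86T internal) — Willis relation
ring teeth: 34 + 2·26 = 86
34(ω_sun−ω_arm) = −86(ω_ring−ω_arm),  ω_ring = 0, ω_arm = 1
ω_sun = 1 − (86/34)(0−1) = 60/17
ω_out/ω_in = 60/17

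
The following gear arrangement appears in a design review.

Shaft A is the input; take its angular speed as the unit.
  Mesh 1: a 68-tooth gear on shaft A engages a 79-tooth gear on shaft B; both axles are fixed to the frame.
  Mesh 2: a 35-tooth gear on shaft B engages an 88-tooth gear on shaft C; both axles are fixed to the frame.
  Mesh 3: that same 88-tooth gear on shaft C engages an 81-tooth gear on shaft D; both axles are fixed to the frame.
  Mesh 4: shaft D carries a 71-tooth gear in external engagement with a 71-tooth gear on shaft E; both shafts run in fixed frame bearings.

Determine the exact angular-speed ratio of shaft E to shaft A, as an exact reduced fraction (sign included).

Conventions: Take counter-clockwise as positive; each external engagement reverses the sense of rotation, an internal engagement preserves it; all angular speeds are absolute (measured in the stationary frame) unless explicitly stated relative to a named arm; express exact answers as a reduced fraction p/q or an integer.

class = fixed-axis compound train [4 meshes; 4 ratios multiply, 4 sense flips]
mesh 1 [68T→79T]: running ratio 68/79, sense −
mesh 2 [35T→88T]: running ratio 595/1738, sense +
mesh 3 [88T→81T]: running ratio 2380/6399, sense −
mesh 4 [71T→71T]: running ratio 2380/6399, sense +
ω_out/ω_in = 2380/6399

2380/6399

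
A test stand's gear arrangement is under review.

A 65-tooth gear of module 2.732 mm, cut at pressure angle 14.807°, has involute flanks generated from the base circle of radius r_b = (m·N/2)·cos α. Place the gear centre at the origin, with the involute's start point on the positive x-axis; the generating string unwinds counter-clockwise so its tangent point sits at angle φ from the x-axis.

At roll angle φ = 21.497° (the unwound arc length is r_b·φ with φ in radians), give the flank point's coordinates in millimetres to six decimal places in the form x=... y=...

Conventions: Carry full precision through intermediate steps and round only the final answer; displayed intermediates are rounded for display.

topology: single-mesh involute geometry — m = 2.732, N = 65
pitch radius r_p = m·N/2 = 2.732·65/2 = 88.790000
base radius r_b = r_p·cos α = 88.790000·cos 14.807° = 85.841477
roll angle φ = 21.497° = 0.37519343 rad
x = r_b·(cos φ + φ·sin φ) = 91.672459
y = r_b·(sin φ − φ·cos φ) = 1.490101

x=91.672459 y=1.490101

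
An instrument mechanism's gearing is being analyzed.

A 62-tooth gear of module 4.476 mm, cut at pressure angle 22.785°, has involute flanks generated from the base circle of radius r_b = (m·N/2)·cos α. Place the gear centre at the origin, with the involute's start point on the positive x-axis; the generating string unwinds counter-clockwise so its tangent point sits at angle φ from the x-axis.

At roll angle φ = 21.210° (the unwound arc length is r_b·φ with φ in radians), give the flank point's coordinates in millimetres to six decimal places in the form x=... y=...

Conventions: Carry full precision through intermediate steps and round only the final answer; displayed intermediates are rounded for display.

class = single-mesh tooth geometry [base-circle involute, m = 4.476, 62T]
pitch radius r_p = m·N/2 = 4.476·62/2 = 138.756000
base radius r_b = r_p·cos α = 138.756000·cos 22.785° = 127.928116
roll angle φ = 21.210° = 0.37018433 rad
x = r_b·(cos φ + φ·sin φ) = 136.395506
y = r_b·(sin φ − φ·cos φ) = 2.133712

x=136.395506 y=2.133712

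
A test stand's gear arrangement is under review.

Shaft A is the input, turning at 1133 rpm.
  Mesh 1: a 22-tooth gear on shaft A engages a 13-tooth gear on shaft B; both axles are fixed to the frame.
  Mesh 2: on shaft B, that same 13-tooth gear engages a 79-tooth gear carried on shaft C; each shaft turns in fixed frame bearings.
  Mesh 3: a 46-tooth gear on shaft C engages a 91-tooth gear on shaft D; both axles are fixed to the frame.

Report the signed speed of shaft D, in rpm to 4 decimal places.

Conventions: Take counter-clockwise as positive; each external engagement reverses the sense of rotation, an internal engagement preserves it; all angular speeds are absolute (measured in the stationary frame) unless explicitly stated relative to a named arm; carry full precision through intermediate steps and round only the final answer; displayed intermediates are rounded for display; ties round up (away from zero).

topology: fixed-axis compound train — 3 meshes, A→D
mesh 1 [22T→13T]: ω = 1133.0000×22/13 = 1917.3846 rpm, sense flips to −
mesh 2 [13T→79T]: ω = 1917.3846×13/79 = 315.5190 rpm, sense flips to +
mesh 3 [46T→91T]: ω = 315.5190×46/91 = 159.4931 rpm, sense flips to −
signed output speed = -159.4931 rpm

-159.4931 rpm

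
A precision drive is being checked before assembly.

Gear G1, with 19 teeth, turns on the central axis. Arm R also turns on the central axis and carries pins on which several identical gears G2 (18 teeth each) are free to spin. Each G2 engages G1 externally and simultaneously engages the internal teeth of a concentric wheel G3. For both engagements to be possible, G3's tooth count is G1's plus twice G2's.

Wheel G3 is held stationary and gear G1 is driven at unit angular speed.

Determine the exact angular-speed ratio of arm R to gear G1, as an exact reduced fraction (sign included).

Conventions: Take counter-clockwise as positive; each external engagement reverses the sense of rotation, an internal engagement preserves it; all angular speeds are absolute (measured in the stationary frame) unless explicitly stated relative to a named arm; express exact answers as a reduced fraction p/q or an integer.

class = planetary set [G3 = 19+2·18 = 55; Willis about the carrier]
ring teeth: 19 + 2·18 = 55
19(ω_sun−ω_arm) = −55(ω_ring−ω_arm),  ω_ring = 0, ω_sun = 1
19(1−ω_arm) = −55(0−ω_arm)  ⇒  74·ω_arm = 19  ⇒  ω_arm = 19/74
ω_out/ω_in = 19/74

19/74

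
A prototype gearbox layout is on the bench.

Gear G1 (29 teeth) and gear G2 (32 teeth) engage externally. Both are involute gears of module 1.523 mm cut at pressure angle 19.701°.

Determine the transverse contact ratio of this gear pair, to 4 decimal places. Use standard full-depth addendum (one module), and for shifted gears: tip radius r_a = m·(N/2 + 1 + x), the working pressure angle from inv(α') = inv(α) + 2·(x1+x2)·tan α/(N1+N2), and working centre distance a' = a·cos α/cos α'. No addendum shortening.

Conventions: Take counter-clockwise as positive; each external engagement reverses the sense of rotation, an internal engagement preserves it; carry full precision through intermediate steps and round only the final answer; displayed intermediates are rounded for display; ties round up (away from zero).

single-mesh involute tooth geometry (29T engaging 32T at module 1.523)
base radii: r_b1 = 20.790835, r_b2 = 22.941611
tip radii: r_a1 = 23.606500, r_a2 = 25.891000
no profile shift: α' = α, a' = a
action lengths: √(r_a1²−r_b1²) = 11.180699, √(r_a2²−r_b2²) = 12.001099
base pitch p_b = π·m·cos α = 4.504575
CR = (11.180699 + 12.001099 − 46.451500·sin 19.70100°)/4.504575 = 1.669959
contact ratio ≈ 1.6700

1.6700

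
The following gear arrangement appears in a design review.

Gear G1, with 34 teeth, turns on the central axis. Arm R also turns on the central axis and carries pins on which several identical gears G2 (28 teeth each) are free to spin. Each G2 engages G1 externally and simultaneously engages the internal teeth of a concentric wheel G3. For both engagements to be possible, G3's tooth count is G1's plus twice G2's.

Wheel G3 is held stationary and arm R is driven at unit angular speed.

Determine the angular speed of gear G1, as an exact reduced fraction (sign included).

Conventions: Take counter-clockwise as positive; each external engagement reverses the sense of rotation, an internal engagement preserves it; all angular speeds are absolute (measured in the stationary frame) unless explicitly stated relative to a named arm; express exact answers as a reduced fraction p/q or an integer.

62/17

recognized (axles ride arm R): planetary set, 34/28/90 teeth
ring teeth: 34 + 2·28 = 90
34(ω_sun−ω_arm) = −90(ω_ring−ω_arm),  ω_ring = 0, ω_arm = 1
ω_sun = 1 − (90/34)(0−1) = 62/17
exact speed ratio = 62/17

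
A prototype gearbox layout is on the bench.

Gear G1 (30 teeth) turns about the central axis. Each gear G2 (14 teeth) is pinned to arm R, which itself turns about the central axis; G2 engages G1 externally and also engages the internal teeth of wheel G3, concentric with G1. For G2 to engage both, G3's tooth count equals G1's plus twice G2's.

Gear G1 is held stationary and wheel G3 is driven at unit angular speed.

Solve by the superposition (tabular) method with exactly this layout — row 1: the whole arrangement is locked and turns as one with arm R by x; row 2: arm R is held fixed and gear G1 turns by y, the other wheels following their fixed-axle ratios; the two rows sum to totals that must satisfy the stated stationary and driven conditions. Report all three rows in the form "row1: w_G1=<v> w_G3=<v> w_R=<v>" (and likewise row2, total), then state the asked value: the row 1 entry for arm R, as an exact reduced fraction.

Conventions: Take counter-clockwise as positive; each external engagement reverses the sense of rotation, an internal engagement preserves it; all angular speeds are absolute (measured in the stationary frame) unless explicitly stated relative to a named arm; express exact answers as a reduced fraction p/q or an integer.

planetary set (30T centre, 14T on arm, 58T internal) — Willis relation
row 1: whole set turns with the arm by x
row 2 — arm fixed, fixed-axis ratios: sun y, ring −(30/58)·y, arm 0
boundary: total ω_sun = x + y = 0 and total ω_ring = x − (30/58)·y = 1  ⇒  y = -29/44, x = 29/44
row 2 ring = −(30/58)·(-29/44) = 15/44
totals (row 1 + row 2): sun 29/44 + (-29/44) = 0, ring 29/44 + 15/44 = 1, arm 29/44 + 0 = 29/44
asked cell (row1, arm) = 29/44

row1: w_G1=29/44 w_G3=29/44 w_R=29/44
row2: w_G1=-29/44 w_G3=15/44 w_R=0
total: w_G1=0 w_G3=1 w_R=29/44
asked value: 29/44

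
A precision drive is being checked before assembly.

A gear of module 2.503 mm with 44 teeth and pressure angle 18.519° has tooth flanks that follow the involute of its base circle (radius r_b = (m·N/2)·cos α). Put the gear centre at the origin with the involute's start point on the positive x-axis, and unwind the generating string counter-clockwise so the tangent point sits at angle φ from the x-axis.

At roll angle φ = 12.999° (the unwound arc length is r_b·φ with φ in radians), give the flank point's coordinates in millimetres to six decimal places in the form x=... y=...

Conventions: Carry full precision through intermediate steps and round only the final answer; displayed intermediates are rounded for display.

topology: single-mesh involute geometry — m = 2.503, N = 44
pitch radius r_p = m·N/2 = 2.503·44/2 = 55.066000
base radius r_b = r_p·cos α = 55.066000·cos 18.519° = 52.214593
roll angle φ = 12.999° = 0.22687535 rad
x = r_b·(cos φ + φ·sin φ) = 53.541156
y = r_b·(sin φ − φ·cos φ) = 0.202207

x=53.541156 y=0.202207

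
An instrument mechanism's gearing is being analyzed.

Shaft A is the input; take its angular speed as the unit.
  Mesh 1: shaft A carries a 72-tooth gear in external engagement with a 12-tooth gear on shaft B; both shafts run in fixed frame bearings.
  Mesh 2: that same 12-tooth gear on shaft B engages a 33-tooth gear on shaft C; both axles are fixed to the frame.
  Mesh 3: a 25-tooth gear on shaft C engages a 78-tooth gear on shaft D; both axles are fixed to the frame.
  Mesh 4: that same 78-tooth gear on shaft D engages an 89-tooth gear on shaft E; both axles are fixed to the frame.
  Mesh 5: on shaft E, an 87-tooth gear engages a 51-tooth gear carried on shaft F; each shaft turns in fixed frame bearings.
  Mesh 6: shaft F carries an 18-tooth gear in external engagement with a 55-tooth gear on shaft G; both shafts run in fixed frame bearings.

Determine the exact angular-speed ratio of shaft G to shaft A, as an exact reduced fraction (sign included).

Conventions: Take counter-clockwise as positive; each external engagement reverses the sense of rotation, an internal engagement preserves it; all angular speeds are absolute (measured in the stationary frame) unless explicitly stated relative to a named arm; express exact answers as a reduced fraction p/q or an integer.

class = fixed-axis compound train [6 meshes; 6 ratios multiply, 6 sense flips]
mesh 1 [72T→12T]: running ratio 6, sense −
mesh 2 [12T→33T]: running ratio 24/11, sense +
mesh 3 [25T→78T]: running ratio 100/143, sense −
mesh 4 [78T→89T]: running ratio 600/979, sense +
mesh 5 [87T→51T]: running ratio 17400/16643, sense −
mesh 6 [18T→55T]: running ratio 62640/183073, sense +
ω_out/ω_in = 62640/183073

62640/183073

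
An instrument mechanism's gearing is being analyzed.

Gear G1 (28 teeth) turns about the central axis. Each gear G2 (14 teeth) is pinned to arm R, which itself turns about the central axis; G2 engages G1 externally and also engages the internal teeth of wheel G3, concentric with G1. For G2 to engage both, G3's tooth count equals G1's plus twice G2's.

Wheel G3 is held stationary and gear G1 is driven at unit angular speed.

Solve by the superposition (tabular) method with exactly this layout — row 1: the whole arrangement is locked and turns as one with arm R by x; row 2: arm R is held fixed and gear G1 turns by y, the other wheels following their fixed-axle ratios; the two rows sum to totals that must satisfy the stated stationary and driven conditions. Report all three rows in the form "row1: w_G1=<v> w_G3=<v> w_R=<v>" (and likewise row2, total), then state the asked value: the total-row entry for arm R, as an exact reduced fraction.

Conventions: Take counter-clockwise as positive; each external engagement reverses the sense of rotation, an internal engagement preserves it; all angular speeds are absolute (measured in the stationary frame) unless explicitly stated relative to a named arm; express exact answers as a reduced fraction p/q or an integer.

row1: w_G1=1/3 w_G3=1/3 w_R=1/3
row2: w_G1=2/3 w_G3=-1/3 w_R=0
total: w_G1=1 w_G3=0 w_R=1/3
asked value: 1/3

topology: planetary set — G1 28T / G2 14T / G3 56T, arm = carrier (Willis)
superposition row 1 [locked train]: every member turns x
row 2 — arm fixed, fixed-axis ratios: sun y, ring −(28/56)·y, arm 0
boundary: total ω_ring = x − (28/56)·y = 0 and total ω_sun = x + y = 1  ⇒  y = 2/3, x = 1/3
row 2 ring = −(28/56)·2/3 = -1/3
totals (row 1 + row 2): sun 1/3 + 2/3 = 1, ring 1/3 + (-1/3) = 0, arm 1/3 + 0 = 1/3
asked cell (total, arm) = 1/3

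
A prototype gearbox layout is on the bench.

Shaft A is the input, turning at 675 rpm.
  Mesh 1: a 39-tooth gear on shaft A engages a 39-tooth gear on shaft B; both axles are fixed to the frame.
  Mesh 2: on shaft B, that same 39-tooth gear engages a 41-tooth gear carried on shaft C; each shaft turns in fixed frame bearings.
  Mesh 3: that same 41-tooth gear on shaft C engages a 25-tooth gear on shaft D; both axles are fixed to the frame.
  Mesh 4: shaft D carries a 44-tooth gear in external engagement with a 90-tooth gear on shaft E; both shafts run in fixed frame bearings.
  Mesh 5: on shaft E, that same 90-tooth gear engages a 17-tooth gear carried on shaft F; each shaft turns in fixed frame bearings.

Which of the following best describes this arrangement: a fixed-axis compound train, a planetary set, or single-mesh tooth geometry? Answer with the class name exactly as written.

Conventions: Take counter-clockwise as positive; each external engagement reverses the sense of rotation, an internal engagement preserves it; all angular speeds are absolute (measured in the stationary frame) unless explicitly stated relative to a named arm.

class = fixed-axis compound train [5 meshes; 5 ratios multiply, 5 sense flips]
classification: fixed-axis compound train

fixed-axis compound train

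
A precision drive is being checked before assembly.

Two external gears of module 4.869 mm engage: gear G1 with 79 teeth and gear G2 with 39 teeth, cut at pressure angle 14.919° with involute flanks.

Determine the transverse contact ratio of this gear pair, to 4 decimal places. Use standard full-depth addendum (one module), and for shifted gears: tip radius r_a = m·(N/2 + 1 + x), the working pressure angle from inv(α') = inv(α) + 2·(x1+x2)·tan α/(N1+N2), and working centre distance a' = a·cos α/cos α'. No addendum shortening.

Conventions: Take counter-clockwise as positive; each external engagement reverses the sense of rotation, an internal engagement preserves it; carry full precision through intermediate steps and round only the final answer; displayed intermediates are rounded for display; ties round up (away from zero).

2.1176

recognized (one external pair, fixed centres): single-mesh tooth geometry, m = 4.869, N1 = 79, N2 = 39
base radii: r_b1 = 185.842353, r_b2 = 91.744959
tip radii: r_a1 = 197.194500, r_a2 = 99.814500
no profile shift: α' = α, a' = a
action lengths: √(r_a1²−r_b1²) = 65.941570, √(r_a2²−r_b2²) = 39.316623
base pitch p_b = π·m·cos α = 14.780784
CR = (65.941570 + 39.316623 − 287.271000·sin 14.91900°)/14.780784 = 2.117570
contact ratio ≈ 2.1176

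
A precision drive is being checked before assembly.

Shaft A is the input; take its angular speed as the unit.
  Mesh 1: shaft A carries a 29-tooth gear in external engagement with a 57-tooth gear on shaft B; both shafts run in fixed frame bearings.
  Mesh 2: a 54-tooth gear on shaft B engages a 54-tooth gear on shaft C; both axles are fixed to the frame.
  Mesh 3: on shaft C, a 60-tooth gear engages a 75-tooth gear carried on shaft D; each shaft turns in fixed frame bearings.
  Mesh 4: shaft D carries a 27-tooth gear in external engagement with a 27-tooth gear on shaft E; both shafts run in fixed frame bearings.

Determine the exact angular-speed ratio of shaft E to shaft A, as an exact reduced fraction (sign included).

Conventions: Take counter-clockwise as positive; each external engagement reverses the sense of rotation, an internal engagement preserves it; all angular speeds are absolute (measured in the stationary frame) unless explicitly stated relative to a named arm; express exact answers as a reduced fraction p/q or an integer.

class = fixed-axis compound train [4 meshes; 4 ratios multiply, 4 sense flips]
mesh 1 [29T→57T]: running ratio 29/57, sense −
mesh 2 [54T→54T]: running ratio 29/57, sense +
mesh 3 [60T→75T]: running ratio 116/285, sense −
mesh 4 [27T→27T]: running ratio 116/285, sense +
ω_out/ω_in = 116/285

116/285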